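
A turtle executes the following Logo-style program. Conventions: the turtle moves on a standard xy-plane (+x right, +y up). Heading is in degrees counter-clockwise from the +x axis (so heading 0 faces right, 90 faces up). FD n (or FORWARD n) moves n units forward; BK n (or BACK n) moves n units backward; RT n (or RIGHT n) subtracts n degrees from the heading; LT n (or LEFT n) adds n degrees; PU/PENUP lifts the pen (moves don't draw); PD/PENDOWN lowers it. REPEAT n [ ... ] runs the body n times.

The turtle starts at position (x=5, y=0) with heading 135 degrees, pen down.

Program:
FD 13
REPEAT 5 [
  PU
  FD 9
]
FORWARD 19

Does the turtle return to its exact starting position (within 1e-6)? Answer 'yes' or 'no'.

Executing turtle program step by step:
Start: pos=(5,0), heading=135, pen down
FD 13: (5,0) -> (-4.192,9.192) [heading=135, draw]
REPEAT 5 [
  -- iteration 1/5 --
  PU: pen up
  FD 9: (-4.192,9.192) -> (-10.556,15.556) [heading=135, move]
  -- iteration 2/5 --
  PU: pen up
  FD 9: (-10.556,15.556) -> (-16.92,21.92) [heading=135, move]
  -- iteration 3/5 --
  PU: pen up
  FD 9: (-16.92,21.92) -> (-23.284,28.284) [heading=135, move]
  -- iteration 4/5 --
  PU: pen up
  FD 9: (-23.284,28.284) -> (-29.648,34.648) [heading=135, move]
  -- iteration 5/5 --
  PU: pen up
  FD 9: (-29.648,34.648) -> (-36.012,41.012) [heading=135, move]
]
FD 19: (-36.012,41.012) -> (-49.447,54.447) [heading=135, move]
Final: pos=(-49.447,54.447), heading=135, 1 segment(s) drawn

Start position: (5, 0)
Final position: (-49.447, 54.447)
Distance = 77; >= 1e-6 -> NOT closed

Answer: no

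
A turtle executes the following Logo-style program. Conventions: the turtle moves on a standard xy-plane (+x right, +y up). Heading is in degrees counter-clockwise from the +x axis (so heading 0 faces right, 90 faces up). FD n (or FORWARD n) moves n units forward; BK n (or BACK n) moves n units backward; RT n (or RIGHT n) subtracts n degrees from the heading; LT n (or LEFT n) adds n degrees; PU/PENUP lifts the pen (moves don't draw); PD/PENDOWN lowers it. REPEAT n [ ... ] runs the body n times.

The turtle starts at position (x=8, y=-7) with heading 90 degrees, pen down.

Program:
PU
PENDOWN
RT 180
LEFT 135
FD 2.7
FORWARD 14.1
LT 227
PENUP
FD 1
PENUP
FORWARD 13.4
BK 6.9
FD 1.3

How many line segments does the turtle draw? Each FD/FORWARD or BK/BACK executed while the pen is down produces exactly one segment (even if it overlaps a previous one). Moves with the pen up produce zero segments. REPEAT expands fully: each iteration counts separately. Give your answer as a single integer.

Answer: 2

Derivation:
Executing turtle program step by step:
Start: pos=(8,-7), heading=90, pen down
PU: pen up
PD: pen down
RT 180: heading 90 -> 270
LT 135: heading 270 -> 45
FD 2.7: (8,-7) -> (9.909,-5.091) [heading=45, draw]
FD 14.1: (9.909,-5.091) -> (19.879,4.879) [heading=45, draw]
LT 227: heading 45 -> 272
PU: pen up
FD 1: (19.879,4.879) -> (19.914,3.88) [heading=272, move]
PU: pen up
FD 13.4: (19.914,3.88) -> (20.382,-9.512) [heading=272, move]
BK 6.9: (20.382,-9.512) -> (20.141,-2.616) [heading=272, move]
FD 1.3: (20.141,-2.616) -> (20.187,-3.915) [heading=272, move]
Final: pos=(20.187,-3.915), heading=272, 2 segment(s) drawn
Segments drawn: 2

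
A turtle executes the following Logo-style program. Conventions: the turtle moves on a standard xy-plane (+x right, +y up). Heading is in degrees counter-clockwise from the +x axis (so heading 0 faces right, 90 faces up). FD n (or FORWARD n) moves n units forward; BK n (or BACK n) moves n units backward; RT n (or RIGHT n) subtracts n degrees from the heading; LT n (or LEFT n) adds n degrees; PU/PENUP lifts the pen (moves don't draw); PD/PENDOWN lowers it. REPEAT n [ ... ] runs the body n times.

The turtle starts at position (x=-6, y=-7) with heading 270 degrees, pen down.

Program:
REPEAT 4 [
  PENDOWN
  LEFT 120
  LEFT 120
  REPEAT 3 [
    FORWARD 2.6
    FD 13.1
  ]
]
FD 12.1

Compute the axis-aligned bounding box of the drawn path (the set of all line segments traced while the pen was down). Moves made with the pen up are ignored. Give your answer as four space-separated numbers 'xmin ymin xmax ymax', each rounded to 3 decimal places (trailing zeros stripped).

Executing turtle program step by step:
Start: pos=(-6,-7), heading=270, pen down
REPEAT 4 [
  -- iteration 1/4 --
  PD: pen down
  LT 120: heading 270 -> 30
  LT 120: heading 30 -> 150
  REPEAT 3 [
    -- iteration 1/3 --
    FD 2.6: (-6,-7) -> (-8.252,-5.7) [heading=150, draw]
    FD 13.1: (-8.252,-5.7) -> (-19.597,0.85) [heading=150, draw]
    -- iteration 2/3 --
    FD 2.6: (-19.597,0.85) -> (-21.848,2.15) [heading=150, draw]
    FD 13.1: (-21.848,2.15) -> (-33.193,8.7) [heading=150, draw]
    -- iteration 3/3 --
    FD 2.6: (-33.193,8.7) -> (-35.445,10) [heading=150, draw]
    FD 13.1: (-35.445,10) -> (-46.79,16.55) [heading=150, draw]
  ]
  -- iteration 2/4 --
  PD: pen down
  LT 120: heading 150 -> 270
  LT 120: heading 270 -> 30
  REPEAT 3 [
    -- iteration 1/3 --
    FD 2.6: (-46.79,16.55) -> (-44.538,17.85) [heading=30, draw]
    FD 13.1: (-44.538,17.85) -> (-33.193,24.4) [heading=30, draw]
    -- iteration 2/3 --
    FD 2.6: (-33.193,24.4) -> (-30.942,25.7) [heading=30, draw]
    FD 13.1: (-30.942,25.7) -> (-19.597,32.25) [heading=30, draw]
    -- iteration 3/3 --
    FD 2.6: (-19.597,32.25) -> (-17.345,33.55) [heading=30, draw]
    FD 13.1: (-17.345,33.55) -> (-6,40.1) [heading=30, draw]
  ]
  -- iteration 3/4 --
  PD: pen down
  LT 120: heading 30 -> 150
  LT 120: heading 150 -> 270
  REPEAT 3 [
    -- iteration 1/3 --
    FD 2.6: (-6,40.1) -> (-6,37.5) [heading=270, draw]
    FD 13.1: (-6,37.5) -> (-6,24.4) [heading=270, draw]
    -- iteration 2/3 --
    FD 2.6: (-6,24.4) -> (-6,21.8) [heading=270, draw]
    FD 13.1: (-6,21.8) -> (-6,8.7) [heading=270, draw]
    -- iteration 3/3 --
    FD 2.6: (-6,8.7) -> (-6,6.1) [heading=270, draw]
    FD 13.1: (-6,6.1) -> (-6,-7) [heading=270, draw]
  ]
  -- iteration 4/4 --
  PD: pen down
  LT 120: heading 270 -> 30
  LT 120: heading 30 -> 150
  REPEAT 3 [
    -- iteration 1/3 --
    FD 2.6: (-6,-7) -> (-8.252,-5.7) [heading=150, draw]
    FD 13.1: (-8.252,-5.7) -> (-19.597,0.85) [heading=150, draw]
    -- iteration 2/3 --
    FD 2.6: (-19.597,0.85) -> (-21.848,2.15) [heading=150, draw]
    FD 13.1: (-21.848,2.15) -> (-33.193,8.7) [heading=150, draw]
    -- iteration 3/3 --
    FD 2.6: (-33.193,8.7) -> (-35.445,10) [heading=150, draw]
    FD 13.1: (-35.445,10) -> (-46.79,16.55) [heading=150, draw]
  ]
]
FD 12.1: (-46.79,16.55) -> (-57.269,22.6) [heading=150, draw]
Final: pos=(-57.269,22.6), heading=150, 25 segment(s) drawn

Segment endpoints: x in {-57.269, -46.79, -46.79, -44.538, -35.445, -35.445, -33.193, -33.193, -30.942, -21.848, -21.848, -19.597, -19.597, -19.597, -17.345, -8.252, -8.252, -6, -6, -6, -6, -6, -6, -6, -6}, y in {-7, -7, -5.7, -5.7, 0.85, 0.85, 2.15, 2.15, 6.1, 8.7, 8.7, 8.7, 10, 10, 16.55, 16.55, 17.85, 21.8, 22.6, 24.4, 24.4, 25.7, 32.25, 33.55, 37.5, 40.1}
xmin=-57.269, ymin=-7, xmax=-6, ymax=40.1

Answer: -57.269 -7 -6 40.1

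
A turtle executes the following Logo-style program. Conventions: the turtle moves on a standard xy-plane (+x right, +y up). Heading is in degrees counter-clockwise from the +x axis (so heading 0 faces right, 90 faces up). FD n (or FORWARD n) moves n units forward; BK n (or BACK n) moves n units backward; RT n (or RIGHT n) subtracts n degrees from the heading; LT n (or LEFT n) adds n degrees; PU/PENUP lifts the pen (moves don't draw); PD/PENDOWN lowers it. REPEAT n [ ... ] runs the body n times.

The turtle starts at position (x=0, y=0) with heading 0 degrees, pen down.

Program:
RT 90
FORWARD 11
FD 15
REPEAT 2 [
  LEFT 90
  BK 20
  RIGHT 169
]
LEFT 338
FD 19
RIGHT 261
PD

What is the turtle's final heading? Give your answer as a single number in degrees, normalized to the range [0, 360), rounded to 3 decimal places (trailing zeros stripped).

Executing turtle program step by step:
Start: pos=(0,0), heading=0, pen down
RT 90: heading 0 -> 270
FD 11: (0,0) -> (0,-11) [heading=270, draw]
FD 15: (0,-11) -> (0,-26) [heading=270, draw]
REPEAT 2 [
  -- iteration 1/2 --
  LT 90: heading 270 -> 0
  BK 20: (0,-26) -> (-20,-26) [heading=0, draw]
  RT 169: heading 0 -> 191
  -- iteration 2/2 --
  LT 90: heading 191 -> 281
  BK 20: (-20,-26) -> (-23.816,-6.367) [heading=281, draw]
  RT 169: heading 281 -> 112
]
LT 338: heading 112 -> 90
FD 19: (-23.816,-6.367) -> (-23.816,12.633) [heading=90, draw]
RT 261: heading 90 -> 189
PD: pen down
Final: pos=(-23.816,12.633), heading=189, 5 segment(s) drawn

Answer: 189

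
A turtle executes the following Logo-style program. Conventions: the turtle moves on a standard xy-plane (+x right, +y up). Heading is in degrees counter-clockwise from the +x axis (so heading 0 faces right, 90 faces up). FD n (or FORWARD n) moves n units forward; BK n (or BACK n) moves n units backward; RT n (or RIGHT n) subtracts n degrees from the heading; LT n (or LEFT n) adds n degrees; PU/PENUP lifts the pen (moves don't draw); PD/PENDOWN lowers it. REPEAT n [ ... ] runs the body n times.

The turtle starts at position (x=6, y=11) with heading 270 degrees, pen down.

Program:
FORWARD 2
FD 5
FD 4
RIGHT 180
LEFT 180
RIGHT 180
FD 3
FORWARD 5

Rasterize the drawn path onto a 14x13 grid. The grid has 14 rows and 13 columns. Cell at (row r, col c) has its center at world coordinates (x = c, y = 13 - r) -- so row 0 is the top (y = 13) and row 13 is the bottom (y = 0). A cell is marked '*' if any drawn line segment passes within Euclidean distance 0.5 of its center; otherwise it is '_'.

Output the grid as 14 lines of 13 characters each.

Answer: _____________
_____________
______*______
______*______
______*______
______*______
______*______
______*______
______*______
______*______
______*______
______*______
______*______
______*______

Derivation:
Segment 0: (6,11) -> (6,9)
Segment 1: (6,9) -> (6,4)
Segment 2: (6,4) -> (6,0)
Segment 3: (6,0) -> (6,3)
Segment 4: (6,3) -> (6,8)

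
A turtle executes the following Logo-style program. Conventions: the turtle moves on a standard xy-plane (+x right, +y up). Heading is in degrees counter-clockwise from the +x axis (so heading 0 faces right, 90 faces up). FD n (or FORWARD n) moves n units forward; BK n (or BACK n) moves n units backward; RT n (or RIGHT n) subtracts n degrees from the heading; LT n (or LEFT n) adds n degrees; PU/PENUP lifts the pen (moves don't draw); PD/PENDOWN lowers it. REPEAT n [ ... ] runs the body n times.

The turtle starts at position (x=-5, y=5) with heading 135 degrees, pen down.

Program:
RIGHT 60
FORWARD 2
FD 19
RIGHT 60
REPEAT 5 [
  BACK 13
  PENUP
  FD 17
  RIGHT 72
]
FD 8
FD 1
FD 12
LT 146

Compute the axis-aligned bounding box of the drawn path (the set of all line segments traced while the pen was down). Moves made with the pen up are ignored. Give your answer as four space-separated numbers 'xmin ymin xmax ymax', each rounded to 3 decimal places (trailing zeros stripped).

Executing turtle program step by step:
Start: pos=(-5,5), heading=135, pen down
RT 60: heading 135 -> 75
FD 2: (-5,5) -> (-4.482,6.932) [heading=75, draw]
FD 19: (-4.482,6.932) -> (0.435,25.284) [heading=75, draw]
RT 60: heading 75 -> 15
REPEAT 5 [
  -- iteration 1/5 --
  BK 13: (0.435,25.284) -> (-12.122,21.92) [heading=15, draw]
  PU: pen up
  FD 17: (-12.122,21.92) -> (4.299,26.32) [heading=15, move]
  RT 72: heading 15 -> 303
  -- iteration 2/5 --
  BK 13: (4.299,26.32) -> (-2.781,37.222) [heading=303, move]
  PU: pen up
  FD 17: (-2.781,37.222) -> (6.477,22.965) [heading=303, move]
  RT 72: heading 303 -> 231
  -- iteration 3/5 --
  BK 13: (6.477,22.965) -> (14.659,33.068) [heading=231, move]
  PU: pen up
  FD 17: (14.659,33.068) -> (3.96,19.856) [heading=231, move]
  RT 72: heading 231 -> 159
  -- iteration 4/5 --
  BK 13: (3.96,19.856) -> (16.097,15.198) [heading=159, move]
  PU: pen up
  FD 17: (16.097,15.198) -> (0.226,21.29) [heading=159, move]
  RT 72: heading 159 -> 87
  -- iteration 5/5 --
  BK 13: (0.226,21.29) -> (-0.455,8.308) [heading=87, move]
  PU: pen up
  FD 17: (-0.455,8.308) -> (0.435,25.284) [heading=87, move]
  RT 72: heading 87 -> 15
]
FD 8: (0.435,25.284) -> (8.163,27.355) [heading=15, move]
FD 1: (8.163,27.355) -> (9.129,27.614) [heading=15, move]
FD 12: (9.129,27.614) -> (20.72,30.72) [heading=15, move]
LT 146: heading 15 -> 161
Final: pos=(20.72,30.72), heading=161, 3 segment(s) drawn

Segment endpoints: x in {-12.122, -5, -4.482, 0.435}, y in {5, 6.932, 21.92, 25.284}
xmin=-12.122, ymin=5, xmax=0.435, ymax=25.284

Answer: -12.122 5 0.435 25.284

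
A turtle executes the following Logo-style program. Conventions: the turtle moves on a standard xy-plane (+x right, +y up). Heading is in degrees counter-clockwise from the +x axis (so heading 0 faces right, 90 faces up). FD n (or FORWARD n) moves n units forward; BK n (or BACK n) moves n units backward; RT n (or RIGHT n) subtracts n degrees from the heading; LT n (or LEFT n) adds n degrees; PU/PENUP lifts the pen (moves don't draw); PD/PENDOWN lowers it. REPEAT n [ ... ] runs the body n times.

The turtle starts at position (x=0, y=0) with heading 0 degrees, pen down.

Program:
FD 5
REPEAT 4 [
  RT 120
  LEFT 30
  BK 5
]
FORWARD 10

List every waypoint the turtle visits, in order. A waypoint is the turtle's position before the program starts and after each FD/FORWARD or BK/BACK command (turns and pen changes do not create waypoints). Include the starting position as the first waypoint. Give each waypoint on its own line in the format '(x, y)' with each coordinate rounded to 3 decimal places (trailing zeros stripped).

Answer: (0, 0)
(5, 0)
(5, 5)
(10, 5)
(10, 0)
(5, 0)
(15, 0)

Derivation:
Executing turtle program step by step:
Start: pos=(0,0), heading=0, pen down
FD 5: (0,0) -> (5,0) [heading=0, draw]
REPEAT 4 [
  -- iteration 1/4 --
  RT 120: heading 0 -> 240
  LT 30: heading 240 -> 270
  BK 5: (5,0) -> (5,5) [heading=270, draw]
  -- iteration 2/4 --
  RT 120: heading 270 -> 150
  LT 30: heading 150 -> 180
  BK 5: (5,5) -> (10,5) [heading=180, draw]
  -- iteration 3/4 --
  RT 120: heading 180 -> 60
  LT 30: heading 60 -> 90
  BK 5: (10,5) -> (10,0) [heading=90, draw]
  -- iteration 4/4 --
  RT 120: heading 90 -> 330
  LT 30: heading 330 -> 0
  BK 5: (10,0) -> (5,0) [heading=0, draw]
]
FD 10: (5,0) -> (15,0) [heading=0, draw]
Final: pos=(15,0), heading=0, 6 segment(s) drawn
Waypoints (7 total):
(0, 0)
(5, 0)
(5, 5)
(10, 5)
(10, 0)
(5, 0)
(15, 0)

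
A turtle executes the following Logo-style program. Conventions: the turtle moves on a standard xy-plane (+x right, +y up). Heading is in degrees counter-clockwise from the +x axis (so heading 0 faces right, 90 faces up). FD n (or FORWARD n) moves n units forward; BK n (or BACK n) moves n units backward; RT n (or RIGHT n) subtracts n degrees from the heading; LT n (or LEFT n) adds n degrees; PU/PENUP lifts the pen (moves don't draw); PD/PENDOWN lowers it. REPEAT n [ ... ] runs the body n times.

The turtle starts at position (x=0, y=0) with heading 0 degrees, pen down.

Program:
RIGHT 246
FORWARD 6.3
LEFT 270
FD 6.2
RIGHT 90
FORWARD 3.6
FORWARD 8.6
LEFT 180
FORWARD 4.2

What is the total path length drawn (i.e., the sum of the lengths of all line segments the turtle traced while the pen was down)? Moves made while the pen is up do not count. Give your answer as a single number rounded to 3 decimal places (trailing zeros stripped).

Answer: 28.9

Derivation:
Executing turtle program step by step:
Start: pos=(0,0), heading=0, pen down
RT 246: heading 0 -> 114
FD 6.3: (0,0) -> (-2.562,5.755) [heading=114, draw]
LT 270: heading 114 -> 24
FD 6.2: (-2.562,5.755) -> (3.102,8.277) [heading=24, draw]
RT 90: heading 24 -> 294
FD 3.6: (3.102,8.277) -> (4.566,4.988) [heading=294, draw]
FD 8.6: (4.566,4.988) -> (8.064,-2.868) [heading=294, draw]
LT 180: heading 294 -> 114
FD 4.2: (8.064,-2.868) -> (6.355,0.969) [heading=114, draw]
Final: pos=(6.355,0.969), heading=114, 5 segment(s) drawn

Segment lengths:
  seg 1: (0,0) -> (-2.562,5.755), length = 6.3
  seg 2: (-2.562,5.755) -> (3.102,8.277), length = 6.2
  seg 3: (3.102,8.277) -> (4.566,4.988), length = 3.6
  seg 4: (4.566,4.988) -> (8.064,-2.868), length = 8.6
  seg 5: (8.064,-2.868) -> (6.355,0.969), length = 4.2
Total = 28.9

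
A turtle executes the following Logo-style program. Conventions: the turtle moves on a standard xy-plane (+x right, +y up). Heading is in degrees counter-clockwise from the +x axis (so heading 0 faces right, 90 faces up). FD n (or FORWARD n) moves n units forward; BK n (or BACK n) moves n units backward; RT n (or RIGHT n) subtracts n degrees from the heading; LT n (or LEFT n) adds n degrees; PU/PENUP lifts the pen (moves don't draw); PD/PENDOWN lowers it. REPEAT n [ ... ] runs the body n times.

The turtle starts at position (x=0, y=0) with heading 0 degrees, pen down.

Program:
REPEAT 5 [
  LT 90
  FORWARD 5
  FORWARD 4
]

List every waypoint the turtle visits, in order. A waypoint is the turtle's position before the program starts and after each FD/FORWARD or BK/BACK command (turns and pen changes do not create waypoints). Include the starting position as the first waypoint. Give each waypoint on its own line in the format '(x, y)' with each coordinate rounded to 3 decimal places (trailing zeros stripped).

Executing turtle program step by step:
Start: pos=(0,0), heading=0, pen down
REPEAT 5 [
  -- iteration 1/5 --
  LT 90: heading 0 -> 90
  FD 5: (0,0) -> (0,5) [heading=90, draw]
  FD 4: (0,5) -> (0,9) [heading=90, draw]
  -- iteration 2/5 --
  LT 90: heading 90 -> 180
  FD 5: (0,9) -> (-5,9) [heading=180, draw]
  FD 4: (-5,9) -> (-9,9) [heading=180, draw]
  -- iteration 3/5 --
  LT 90: heading 180 -> 270
  FD 5: (-9,9) -> (-9,4) [heading=270, draw]
  FD 4: (-9,4) -> (-9,0) [heading=270, draw]
  -- iteration 4/5 --
  LT 90: heading 270 -> 0
  FD 5: (-9,0) -> (-4,0) [heading=0, draw]
  FD 4: (-4,0) -> (0,0) [heading=0, draw]
  -- iteration 5/5 --
  LT 90: heading 0 -> 90
  FD 5: (0,0) -> (0,5) [heading=90, draw]
  FD 4: (0,5) -> (0,9) [heading=90, draw]
]
Final: pos=(0,9), heading=90, 10 segment(s) drawn
Waypoints (11 total):
(0, 0)
(0, 5)
(0, 9)
(-5, 9)
(-9, 9)
(-9, 4)
(-9, 0)
(-4, 0)
(0, 0)
(0, 5)
(0, 9)

Answer: (0, 0)
(0, 5)
(0, 9)
(-5, 9)
(-9, 9)
(-9, 4)
(-9, 0)
(-4, 0)
(0, 0)
(0, 5)
(0, 9)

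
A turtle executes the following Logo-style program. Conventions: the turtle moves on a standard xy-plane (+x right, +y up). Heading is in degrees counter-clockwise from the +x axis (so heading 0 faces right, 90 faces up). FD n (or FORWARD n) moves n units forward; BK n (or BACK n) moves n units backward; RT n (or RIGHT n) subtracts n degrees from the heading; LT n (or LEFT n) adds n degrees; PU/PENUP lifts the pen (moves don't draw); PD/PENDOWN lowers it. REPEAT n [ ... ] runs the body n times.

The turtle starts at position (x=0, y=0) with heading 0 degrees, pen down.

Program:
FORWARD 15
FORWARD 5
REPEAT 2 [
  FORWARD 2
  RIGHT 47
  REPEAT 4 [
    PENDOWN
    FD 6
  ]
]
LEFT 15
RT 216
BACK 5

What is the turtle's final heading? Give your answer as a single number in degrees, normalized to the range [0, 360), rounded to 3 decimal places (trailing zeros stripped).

Answer: 65

Derivation:
Executing turtle program step by step:
Start: pos=(0,0), heading=0, pen down
FD 15: (0,0) -> (15,0) [heading=0, draw]
FD 5: (15,0) -> (20,0) [heading=0, draw]
REPEAT 2 [
  -- iteration 1/2 --
  FD 2: (20,0) -> (22,0) [heading=0, draw]
  RT 47: heading 0 -> 313
  REPEAT 4 [
    -- iteration 1/4 --
    PD: pen down
    FD 6: (22,0) -> (26.092,-4.388) [heading=313, draw]
    -- iteration 2/4 --
    PD: pen down
    FD 6: (26.092,-4.388) -> (30.184,-8.776) [heading=313, draw]
    -- iteration 3/4 --
    PD: pen down
    FD 6: (30.184,-8.776) -> (34.276,-13.164) [heading=313, draw]
    -- iteration 4/4 --
    PD: pen down
    FD 6: (34.276,-13.164) -> (38.368,-17.552) [heading=313, draw]
  ]
  -- iteration 2/2 --
  FD 2: (38.368,-17.552) -> (39.732,-19.015) [heading=313, draw]
  RT 47: heading 313 -> 266
  REPEAT 4 [
    -- iteration 1/4 --
    PD: pen down
    FD 6: (39.732,-19.015) -> (39.313,-25.001) [heading=266, draw]
    -- iteration 2/4 --
    PD: pen down
    FD 6: (39.313,-25.001) -> (38.895,-30.986) [heading=266, draw]
    -- iteration 3/4 --
    PD: pen down
    FD 6: (38.895,-30.986) -> (38.476,-36.971) [heading=266, draw]
    -- iteration 4/4 --
    PD: pen down
    FD 6: (38.476,-36.971) -> (38.058,-42.957) [heading=266, draw]
  ]
]
LT 15: heading 266 -> 281
RT 216: heading 281 -> 65
BK 5: (38.058,-42.957) -> (35.945,-47.488) [heading=65, draw]
Final: pos=(35.945,-47.488), heading=65, 13 segment(s) drawn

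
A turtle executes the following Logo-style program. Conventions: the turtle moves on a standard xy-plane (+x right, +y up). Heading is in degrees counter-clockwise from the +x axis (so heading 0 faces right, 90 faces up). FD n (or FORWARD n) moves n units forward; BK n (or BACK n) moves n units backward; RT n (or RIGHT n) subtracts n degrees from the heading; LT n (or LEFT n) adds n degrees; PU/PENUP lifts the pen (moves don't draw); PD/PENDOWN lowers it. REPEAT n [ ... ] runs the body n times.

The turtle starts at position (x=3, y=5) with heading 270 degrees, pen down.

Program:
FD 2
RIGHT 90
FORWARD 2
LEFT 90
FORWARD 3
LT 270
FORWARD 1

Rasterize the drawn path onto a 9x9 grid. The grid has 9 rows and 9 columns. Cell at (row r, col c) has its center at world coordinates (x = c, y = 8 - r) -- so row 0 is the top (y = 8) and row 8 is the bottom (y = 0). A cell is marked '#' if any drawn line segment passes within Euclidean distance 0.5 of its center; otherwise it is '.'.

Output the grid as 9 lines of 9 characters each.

Segment 0: (3,5) -> (3,3)
Segment 1: (3,3) -> (1,3)
Segment 2: (1,3) -> (1,0)
Segment 3: (1,0) -> (-0,0)

Answer: .........
.........
.........
...#.....
...#.....
.###.....
.#.......
.#.......
##.......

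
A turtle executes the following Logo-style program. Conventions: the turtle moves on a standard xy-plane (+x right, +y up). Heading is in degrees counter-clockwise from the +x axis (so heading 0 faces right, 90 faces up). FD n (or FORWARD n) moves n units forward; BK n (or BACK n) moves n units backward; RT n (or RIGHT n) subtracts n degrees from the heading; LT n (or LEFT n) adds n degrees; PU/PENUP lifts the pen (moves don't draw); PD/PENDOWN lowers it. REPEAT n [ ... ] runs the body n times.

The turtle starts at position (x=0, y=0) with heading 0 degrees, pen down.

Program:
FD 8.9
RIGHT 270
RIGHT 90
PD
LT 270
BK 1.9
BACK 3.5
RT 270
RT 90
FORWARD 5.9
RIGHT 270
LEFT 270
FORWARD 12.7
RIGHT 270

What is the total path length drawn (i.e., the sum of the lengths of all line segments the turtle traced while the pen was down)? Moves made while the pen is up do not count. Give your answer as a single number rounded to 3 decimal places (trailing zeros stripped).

Executing turtle program step by step:
Start: pos=(0,0), heading=0, pen down
FD 8.9: (0,0) -> (8.9,0) [heading=0, draw]
RT 270: heading 0 -> 90
RT 90: heading 90 -> 0
PD: pen down
LT 270: heading 0 -> 270
BK 1.9: (8.9,0) -> (8.9,1.9) [heading=270, draw]
BK 3.5: (8.9,1.9) -> (8.9,5.4) [heading=270, draw]
RT 270: heading 270 -> 0
RT 90: heading 0 -> 270
FD 5.9: (8.9,5.4) -> (8.9,-0.5) [heading=270, draw]
RT 270: heading 270 -> 0
LT 270: heading 0 -> 270
FD 12.7: (8.9,-0.5) -> (8.9,-13.2) [heading=270, draw]
RT 270: heading 270 -> 0
Final: pos=(8.9,-13.2), heading=0, 5 segment(s) drawn

Segment lengths:
  seg 1: (0,0) -> (8.9,0), length = 8.9
  seg 2: (8.9,0) -> (8.9,1.9), length = 1.9
  seg 3: (8.9,1.9) -> (8.9,5.4), length = 3.5
  seg 4: (8.9,5.4) -> (8.9,-0.5), length = 5.9
  seg 5: (8.9,-0.5) -> (8.9,-13.2), length = 12.7
Total = 32.9

Answer: 32.9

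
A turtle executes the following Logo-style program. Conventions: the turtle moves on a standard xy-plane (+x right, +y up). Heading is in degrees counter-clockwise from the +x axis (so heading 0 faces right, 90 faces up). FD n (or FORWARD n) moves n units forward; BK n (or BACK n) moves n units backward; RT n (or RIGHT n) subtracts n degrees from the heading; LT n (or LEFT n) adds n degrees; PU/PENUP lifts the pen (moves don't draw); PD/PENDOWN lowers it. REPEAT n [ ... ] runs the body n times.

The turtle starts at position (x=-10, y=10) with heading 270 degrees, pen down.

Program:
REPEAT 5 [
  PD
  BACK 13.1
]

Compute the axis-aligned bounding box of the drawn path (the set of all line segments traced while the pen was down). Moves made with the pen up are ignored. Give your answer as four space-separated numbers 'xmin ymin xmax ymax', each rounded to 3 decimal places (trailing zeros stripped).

Answer: -10 10 -10 75.5

Derivation:
Executing turtle program step by step:
Start: pos=(-10,10), heading=270, pen down
REPEAT 5 [
  -- iteration 1/5 --
  PD: pen down
  BK 13.1: (-10,10) -> (-10,23.1) [heading=270, draw]
  -- iteration 2/5 --
  PD: pen down
  BK 13.1: (-10,23.1) -> (-10,36.2) [heading=270, draw]
  -- iteration 3/5 --
  PD: pen down
  BK 13.1: (-10,36.2) -> (-10,49.3) [heading=270, draw]
  -- iteration 4/5 --
  PD: pen down
  BK 13.1: (-10,49.3) -> (-10,62.4) [heading=270, draw]
  -- iteration 5/5 --
  PD: pen down
  BK 13.1: (-10,62.4) -> (-10,75.5) [heading=270, draw]
]
Final: pos=(-10,75.5), heading=270, 5 segment(s) drawn

Segment endpoints: x in {-10, -10, -10, -10, -10, -10}, y in {10, 23.1, 36.2, 49.3, 62.4, 75.5}
xmin=-10, ymin=10, xmax=-10, ymax=75.5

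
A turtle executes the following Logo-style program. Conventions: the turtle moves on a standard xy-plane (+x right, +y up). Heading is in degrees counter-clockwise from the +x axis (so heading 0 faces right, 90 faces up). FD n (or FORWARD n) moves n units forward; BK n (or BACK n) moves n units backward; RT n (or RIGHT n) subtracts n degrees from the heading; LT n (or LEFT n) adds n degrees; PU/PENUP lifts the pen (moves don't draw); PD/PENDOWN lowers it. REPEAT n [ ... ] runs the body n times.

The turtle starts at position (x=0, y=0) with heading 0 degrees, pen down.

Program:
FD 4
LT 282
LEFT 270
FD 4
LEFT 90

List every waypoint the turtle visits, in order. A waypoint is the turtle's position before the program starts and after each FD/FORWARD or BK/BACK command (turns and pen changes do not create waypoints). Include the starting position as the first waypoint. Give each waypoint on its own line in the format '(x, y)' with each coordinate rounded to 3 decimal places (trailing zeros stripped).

Executing turtle program step by step:
Start: pos=(0,0), heading=0, pen down
FD 4: (0,0) -> (4,0) [heading=0, draw]
LT 282: heading 0 -> 282
LT 270: heading 282 -> 192
FD 4: (4,0) -> (0.087,-0.832) [heading=192, draw]
LT 90: heading 192 -> 282
Final: pos=(0.087,-0.832), heading=282, 2 segment(s) drawn
Waypoints (3 total):
(0, 0)
(4, 0)
(0.087, -0.832)

Answer: (0, 0)
(4, 0)
(0.087, -0.832)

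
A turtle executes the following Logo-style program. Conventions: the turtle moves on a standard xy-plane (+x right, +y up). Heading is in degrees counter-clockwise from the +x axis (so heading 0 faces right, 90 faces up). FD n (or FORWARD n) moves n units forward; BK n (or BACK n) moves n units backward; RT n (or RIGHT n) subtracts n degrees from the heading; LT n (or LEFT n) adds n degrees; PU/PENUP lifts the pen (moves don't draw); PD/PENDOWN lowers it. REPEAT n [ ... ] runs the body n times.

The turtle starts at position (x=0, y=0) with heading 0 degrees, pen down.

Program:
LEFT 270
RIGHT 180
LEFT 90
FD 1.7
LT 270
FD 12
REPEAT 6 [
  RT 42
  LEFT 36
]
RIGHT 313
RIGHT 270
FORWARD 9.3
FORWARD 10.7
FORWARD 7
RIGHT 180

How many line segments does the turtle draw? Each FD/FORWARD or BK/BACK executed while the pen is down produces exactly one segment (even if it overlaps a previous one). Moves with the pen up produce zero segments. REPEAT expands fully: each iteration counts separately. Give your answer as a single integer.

Answer: 5

Derivation:
Executing turtle program step by step:
Start: pos=(0,0), heading=0, pen down
LT 270: heading 0 -> 270
RT 180: heading 270 -> 90
LT 90: heading 90 -> 180
FD 1.7: (0,0) -> (-1.7,0) [heading=180, draw]
LT 270: heading 180 -> 90
FD 12: (-1.7,0) -> (-1.7,12) [heading=90, draw]
REPEAT 6 [
  -- iteration 1/6 --
  RT 42: heading 90 -> 48
  LT 36: heading 48 -> 84
  -- iteration 2/6 --
  RT 42: heading 84 -> 42
  LT 36: heading 42 -> 78
  -- iteration 3/6 --
  RT 42: heading 78 -> 36
  LT 36: heading 36 -> 72
  -- iteration 4/6 --
  RT 42: heading 72 -> 30
  LT 36: heading 30 -> 66
  -- iteration 5/6 --
  RT 42: heading 66 -> 24
  LT 36: heading 24 -> 60
  -- iteration 6/6 --
  RT 42: heading 60 -> 18
  LT 36: heading 18 -> 54
]
RT 313: heading 54 -> 101
RT 270: heading 101 -> 191
FD 9.3: (-1.7,12) -> (-10.829,10.225) [heading=191, draw]
FD 10.7: (-10.829,10.225) -> (-21.333,8.184) [heading=191, draw]
FD 7: (-21.333,8.184) -> (-28.204,6.848) [heading=191, draw]
RT 180: heading 191 -> 11
Final: pos=(-28.204,6.848), heading=11, 5 segment(s) drawn
Segments drawn: 5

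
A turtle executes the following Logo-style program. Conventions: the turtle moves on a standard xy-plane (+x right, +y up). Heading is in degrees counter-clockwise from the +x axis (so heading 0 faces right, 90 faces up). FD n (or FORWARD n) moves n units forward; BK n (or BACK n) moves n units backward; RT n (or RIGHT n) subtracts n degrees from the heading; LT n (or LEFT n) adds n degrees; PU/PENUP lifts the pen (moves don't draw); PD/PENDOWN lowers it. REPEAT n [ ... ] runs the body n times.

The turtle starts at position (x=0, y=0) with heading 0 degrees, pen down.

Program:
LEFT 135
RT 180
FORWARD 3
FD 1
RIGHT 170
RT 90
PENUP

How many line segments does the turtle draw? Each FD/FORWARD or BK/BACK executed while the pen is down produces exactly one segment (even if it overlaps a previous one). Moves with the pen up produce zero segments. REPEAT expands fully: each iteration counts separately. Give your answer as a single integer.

Answer: 2

Derivation:
Executing turtle program step by step:
Start: pos=(0,0), heading=0, pen down
LT 135: heading 0 -> 135
RT 180: heading 135 -> 315
FD 3: (0,0) -> (2.121,-2.121) [heading=315, draw]
FD 1: (2.121,-2.121) -> (2.828,-2.828) [heading=315, draw]
RT 170: heading 315 -> 145
RT 90: heading 145 -> 55
PU: pen up
Final: pos=(2.828,-2.828), heading=55, 2 segment(s) drawn
Segments drawn: 2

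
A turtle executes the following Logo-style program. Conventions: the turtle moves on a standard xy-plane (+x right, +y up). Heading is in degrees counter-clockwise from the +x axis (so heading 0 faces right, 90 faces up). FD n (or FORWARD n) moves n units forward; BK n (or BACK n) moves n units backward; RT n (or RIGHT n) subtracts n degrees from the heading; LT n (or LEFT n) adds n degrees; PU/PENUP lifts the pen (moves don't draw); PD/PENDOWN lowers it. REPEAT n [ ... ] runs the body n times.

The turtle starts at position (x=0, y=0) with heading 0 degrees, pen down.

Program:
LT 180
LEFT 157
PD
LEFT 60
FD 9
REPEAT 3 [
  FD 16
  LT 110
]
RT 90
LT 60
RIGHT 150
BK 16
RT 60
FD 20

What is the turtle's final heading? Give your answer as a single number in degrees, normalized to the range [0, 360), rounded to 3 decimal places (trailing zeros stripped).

Answer: 127

Derivation:
Executing turtle program step by step:
Start: pos=(0,0), heading=0, pen down
LT 180: heading 0 -> 180
LT 157: heading 180 -> 337
PD: pen down
LT 60: heading 337 -> 37
FD 9: (0,0) -> (7.188,5.416) [heading=37, draw]
REPEAT 3 [
  -- iteration 1/3 --
  FD 16: (7.188,5.416) -> (19.966,15.045) [heading=37, draw]
  LT 110: heading 37 -> 147
  -- iteration 2/3 --
  FD 16: (19.966,15.045) -> (6.547,23.76) [heading=147, draw]
  LT 110: heading 147 -> 257
  -- iteration 3/3 --
  FD 16: (6.547,23.76) -> (2.948,8.17) [heading=257, draw]
  LT 110: heading 257 -> 7
]
RT 90: heading 7 -> 277
LT 60: heading 277 -> 337
RT 150: heading 337 -> 187
BK 16: (2.948,8.17) -> (18.829,10.12) [heading=187, draw]
RT 60: heading 187 -> 127
FD 20: (18.829,10.12) -> (6.792,26.092) [heading=127, draw]
Final: pos=(6.792,26.092), heading=127, 6 segment(s) drawn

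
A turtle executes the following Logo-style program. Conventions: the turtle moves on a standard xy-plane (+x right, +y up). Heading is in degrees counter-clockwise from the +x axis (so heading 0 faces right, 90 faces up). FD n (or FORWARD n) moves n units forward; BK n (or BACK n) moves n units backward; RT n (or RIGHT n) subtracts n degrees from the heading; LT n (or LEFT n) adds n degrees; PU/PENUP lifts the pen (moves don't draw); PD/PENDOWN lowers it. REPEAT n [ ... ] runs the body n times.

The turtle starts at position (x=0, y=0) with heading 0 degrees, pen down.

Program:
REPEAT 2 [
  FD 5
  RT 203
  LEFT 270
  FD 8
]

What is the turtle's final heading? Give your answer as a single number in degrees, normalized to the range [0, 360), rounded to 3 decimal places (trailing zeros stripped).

Answer: 134

Derivation:
Executing turtle program step by step:
Start: pos=(0,0), heading=0, pen down
REPEAT 2 [
  -- iteration 1/2 --
  FD 5: (0,0) -> (5,0) [heading=0, draw]
  RT 203: heading 0 -> 157
  LT 270: heading 157 -> 67
  FD 8: (5,0) -> (8.126,7.364) [heading=67, draw]
  -- iteration 2/2 --
  FD 5: (8.126,7.364) -> (10.08,11.967) [heading=67, draw]
  RT 203: heading 67 -> 224
  LT 270: heading 224 -> 134
  FD 8: (10.08,11.967) -> (4.522,17.721) [heading=134, draw]
]
Final: pos=(4.522,17.721), heading=134, 4 segment(s) drawn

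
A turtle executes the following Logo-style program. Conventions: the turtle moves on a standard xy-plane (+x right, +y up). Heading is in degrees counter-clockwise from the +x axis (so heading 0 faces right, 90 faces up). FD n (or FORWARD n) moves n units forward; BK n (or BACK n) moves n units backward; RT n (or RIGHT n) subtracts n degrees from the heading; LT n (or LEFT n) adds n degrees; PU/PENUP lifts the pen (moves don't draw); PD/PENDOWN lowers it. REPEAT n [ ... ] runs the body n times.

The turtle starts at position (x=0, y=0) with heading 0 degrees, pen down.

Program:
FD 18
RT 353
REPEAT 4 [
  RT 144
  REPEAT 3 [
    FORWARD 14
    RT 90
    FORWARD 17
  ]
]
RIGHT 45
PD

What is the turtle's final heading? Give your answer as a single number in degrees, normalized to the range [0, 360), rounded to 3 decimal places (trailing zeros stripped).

Executing turtle program step by step:
Start: pos=(0,0), heading=0, pen down
FD 18: (0,0) -> (18,0) [heading=0, draw]
RT 353: heading 0 -> 7
REPEAT 4 [
  -- iteration 1/4 --
  RT 144: heading 7 -> 223
  REPEAT 3 [
    -- iteration 1/3 --
    FD 14: (18,0) -> (7.761,-9.548) [heading=223, draw]
    RT 90: heading 223 -> 133
    FD 17: (7.761,-9.548) -> (-3.833,2.885) [heading=133, draw]
    -- iteration 2/3 --
    FD 14: (-3.833,2.885) -> (-13.381,13.124) [heading=133, draw]
    RT 90: heading 133 -> 43
    FD 17: (-13.381,13.124) -> (-0.948,24.718) [heading=43, draw]
    -- iteration 3/3 --
    FD 14: (-0.948,24.718) -> (9.291,34.266) [heading=43, draw]
    RT 90: heading 43 -> 313
    FD 17: (9.291,34.266) -> (20.885,21.833) [heading=313, draw]
  ]
  -- iteration 2/4 --
  RT 144: heading 313 -> 169
  REPEAT 3 [
    -- iteration 1/3 --
    FD 14: (20.885,21.833) -> (7.142,24.504) [heading=169, draw]
    RT 90: heading 169 -> 79
    FD 17: (7.142,24.504) -> (10.386,41.192) [heading=79, draw]
    -- iteration 2/3 --
    FD 14: (10.386,41.192) -> (13.057,54.935) [heading=79, draw]
    RT 90: heading 79 -> 349
    FD 17: (13.057,54.935) -> (29.745,51.691) [heading=349, draw]
    -- iteration 3/3 --
    FD 14: (29.745,51.691) -> (43.488,49.02) [heading=349, draw]
    RT 90: heading 349 -> 259
    FD 17: (43.488,49.02) -> (40.244,32.332) [heading=259, draw]
  ]
  -- iteration 3/4 --
  RT 144: heading 259 -> 115
  REPEAT 3 [
    -- iteration 1/3 --
    FD 14: (40.244,32.332) -> (34.327,45.02) [heading=115, draw]
    RT 90: heading 115 -> 25
    FD 17: (34.327,45.02) -> (49.735,52.205) [heading=25, draw]
    -- iteration 2/3 --
    FD 14: (49.735,52.205) -> (62.423,58.121) [heading=25, draw]
    RT 90: heading 25 -> 295
    FD 17: (62.423,58.121) -> (69.607,42.714) [heading=295, draw]
    -- iteration 3/3 --
    FD 14: (69.607,42.714) -> (75.524,30.026) [heading=295, draw]
    RT 90: heading 295 -> 205
    FD 17: (75.524,30.026) -> (60.117,22.841) [heading=205, draw]
  ]
  -- iteration 4/4 --
  RT 144: heading 205 -> 61
  REPEAT 3 [
    -- iteration 1/3 --
    FD 14: (60.117,22.841) -> (66.904,35.086) [heading=61, draw]
    RT 90: heading 61 -> 331
    FD 17: (66.904,35.086) -> (81.773,26.844) [heading=331, draw]
    -- iteration 2/3 --
    FD 14: (81.773,26.844) -> (94.017,20.057) [heading=331, draw]
    RT 90: heading 331 -> 241
    FD 17: (94.017,20.057) -> (85.776,5.188) [heading=241, draw]
    -- iteration 3/3 --
    FD 14: (85.776,5.188) -> (78.988,-7.056) [heading=241, draw]
    RT 90: heading 241 -> 151
    FD 17: (78.988,-7.056) -> (64.12,1.186) [heading=151, draw]
  ]
]
RT 45: heading 151 -> 106
PD: pen down
Final: pos=(64.12,1.186), heading=106, 25 segment(s) drawn

Answer: 106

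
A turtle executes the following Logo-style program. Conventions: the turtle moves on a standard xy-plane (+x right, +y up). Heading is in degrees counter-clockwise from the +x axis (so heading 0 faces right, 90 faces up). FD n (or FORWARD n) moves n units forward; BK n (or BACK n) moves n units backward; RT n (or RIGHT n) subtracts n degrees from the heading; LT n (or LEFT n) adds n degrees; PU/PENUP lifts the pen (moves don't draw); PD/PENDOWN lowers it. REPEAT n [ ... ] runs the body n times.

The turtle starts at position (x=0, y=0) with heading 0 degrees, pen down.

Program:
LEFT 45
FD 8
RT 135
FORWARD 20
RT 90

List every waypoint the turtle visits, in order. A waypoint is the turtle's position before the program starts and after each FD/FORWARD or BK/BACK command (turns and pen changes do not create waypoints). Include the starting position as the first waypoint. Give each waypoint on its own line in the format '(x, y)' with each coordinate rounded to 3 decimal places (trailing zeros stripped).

Answer: (0, 0)
(5.657, 5.657)
(5.657, -14.343)

Derivation:
Executing turtle program step by step:
Start: pos=(0,0), heading=0, pen down
LT 45: heading 0 -> 45
FD 8: (0,0) -> (5.657,5.657) [heading=45, draw]
RT 135: heading 45 -> 270
FD 20: (5.657,5.657) -> (5.657,-14.343) [heading=270, draw]
RT 90: heading 270 -> 180
Final: pos=(5.657,-14.343), heading=180, 2 segment(s) drawn
Waypoints (3 total):
(0, 0)
(5.657, 5.657)
(5.657, -14.343)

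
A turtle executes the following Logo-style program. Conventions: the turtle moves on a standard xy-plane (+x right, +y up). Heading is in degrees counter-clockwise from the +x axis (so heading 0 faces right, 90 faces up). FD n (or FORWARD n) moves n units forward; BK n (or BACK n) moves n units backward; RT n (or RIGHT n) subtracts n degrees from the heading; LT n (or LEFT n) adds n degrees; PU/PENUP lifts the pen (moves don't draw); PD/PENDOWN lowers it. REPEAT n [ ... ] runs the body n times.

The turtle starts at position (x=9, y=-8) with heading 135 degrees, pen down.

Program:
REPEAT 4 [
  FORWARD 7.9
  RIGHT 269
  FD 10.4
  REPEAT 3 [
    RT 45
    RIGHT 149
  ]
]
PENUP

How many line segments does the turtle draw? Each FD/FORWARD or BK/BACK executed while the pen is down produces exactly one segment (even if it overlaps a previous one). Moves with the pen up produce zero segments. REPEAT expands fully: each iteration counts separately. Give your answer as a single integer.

Executing turtle program step by step:
Start: pos=(9,-8), heading=135, pen down
REPEAT 4 [
  -- iteration 1/4 --
  FD 7.9: (9,-8) -> (3.414,-2.414) [heading=135, draw]
  RT 269: heading 135 -> 226
  FD 10.4: (3.414,-2.414) -> (-3.811,-9.895) [heading=226, draw]
  REPEAT 3 [
    -- iteration 1/3 --
    RT 45: heading 226 -> 181
    RT 149: heading 181 -> 32
    -- iteration 2/3 --
    RT 45: heading 32 -> 347
    RT 149: heading 347 -> 198
    -- iteration 3/3 --
    RT 45: heading 198 -> 153
    RT 149: heading 153 -> 4
  ]
  -- iteration 2/4 --
  FD 7.9: (-3.811,-9.895) -> (4.07,-9.344) [heading=4, draw]
  RT 269: heading 4 -> 95
  FD 10.4: (4.07,-9.344) -> (3.164,1.017) [heading=95, draw]
  REPEAT 3 [
    -- iteration 1/3 --
    RT 45: heading 95 -> 50
    RT 149: heading 50 -> 261
    -- iteration 2/3 --
    RT 45: heading 261 -> 216
    RT 149: heading 216 -> 67
    -- iteration 3/3 --
    RT 45: heading 67 -> 22
    RT 149: heading 22 -> 233
  ]
  -- iteration 3/4 --
  FD 7.9: (3.164,1.017) -> (-1.591,-5.293) [heading=233, draw]
  RT 269: heading 233 -> 324
  FD 10.4: (-1.591,-5.293) -> (6.823,-11.406) [heading=324, draw]
  REPEAT 3 [
    -- iteration 1/3 --
    RT 45: heading 324 -> 279
    RT 149: heading 279 -> 130
    -- iteration 2/3 --
    RT 45: heading 130 -> 85
    RT 149: heading 85 -> 296
    -- iteration 3/3 --
    RT 45: heading 296 -> 251
    RT 149: heading 251 -> 102
  ]
  -- iteration 4/4 --
  FD 7.9: (6.823,-11.406) -> (5.181,-3.678) [heading=102, draw]
  RT 269: heading 102 -> 193
  FD 10.4: (5.181,-3.678) -> (-4.953,-6.018) [heading=193, draw]
  REPEAT 3 [
    -- iteration 1/3 --
    RT 45: heading 193 -> 148
    RT 149: heading 148 -> 359
    -- iteration 2/3 --
    RT 45: heading 359 -> 314
    RT 149: heading 314 -> 165
    -- iteration 3/3 --
    RT 45: heading 165 -> 120
    RT 149: heading 120 -> 331
  ]
]
PU: pen up
Final: pos=(-4.953,-6.018), heading=331, 8 segment(s) drawn
Segments drawn: 8

Answer: 8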